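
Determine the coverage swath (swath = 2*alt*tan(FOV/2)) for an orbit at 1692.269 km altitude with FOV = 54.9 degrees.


FOV = 54.9 deg = 0.9581858 rad
swath = 2 * alt * tan(FOV/2) = 2 * 1692.269 * tan(0.4790929)
swath = 2 * 1692.269 * 0.5194584
swath = 1758.1267 km

1758.1267 km


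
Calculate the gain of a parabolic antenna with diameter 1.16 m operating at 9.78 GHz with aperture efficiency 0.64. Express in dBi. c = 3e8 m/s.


lambda = c/f = 3e8 / 9.78e+09 = 0.03067485 m
G = eta*(pi*D/lambda)^2 = 0.64*(pi*1.16/0.03067485)^2
G = 9032.9769 (linear)
G = 10*log10(9032.9769) = 39.5583 dBi

39.5583 dBi


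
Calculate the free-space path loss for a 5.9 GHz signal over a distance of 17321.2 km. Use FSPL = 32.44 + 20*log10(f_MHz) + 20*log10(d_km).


f = 5.9 GHz = 5900.0000 MHz
d = 17321.2 km
FSPL = 32.44 + 20*log10(5900.0000) + 20*log10(17321.2)
FSPL = 32.44 + 75.4170 + 84.7716
FSPL = 192.6286 dB

192.6286 dB


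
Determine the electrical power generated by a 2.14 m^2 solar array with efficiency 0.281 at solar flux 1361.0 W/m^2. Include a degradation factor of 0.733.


P = area * eta * S * degradation
P = 2.14 * 0.281 * 1361.0 * 0.733
P = 599.9046 W

599.9046 W


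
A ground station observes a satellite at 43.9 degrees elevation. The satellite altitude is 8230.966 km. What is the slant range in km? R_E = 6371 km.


h = 8230.966 km, el = 43.9 deg
d = -R_E*sin(el) + sqrt((R_E*sin(el))^2 + 2*R_E*h + h^2)
d = -6371.0000*sin(0.7661995) + sqrt((6371.0000*0.6934018)^2 + 2*6371.0000*8230.966 + 8230.966^2)
d = 9443.9212 km

9443.9212 km


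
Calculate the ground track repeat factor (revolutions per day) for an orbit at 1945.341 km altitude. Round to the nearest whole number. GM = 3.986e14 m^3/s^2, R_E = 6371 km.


r = 8.316341e+06 m
T = 2*pi*sqrt(r^3/mu) = 7547.6135 s = 125.7936 min
revs/day = 1440 / 125.7936 = 11.4473
Rounded: 11 revolutions per day

11 revolutions per day


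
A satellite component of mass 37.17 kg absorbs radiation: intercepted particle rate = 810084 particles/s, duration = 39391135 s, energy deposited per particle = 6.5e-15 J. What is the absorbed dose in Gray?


Total energy deposited = rate * time * E_per
  = 810084 * 39391135 * 6.5e-15 = 0.2074158 J
Dose = E_total / mass = 0.2074158 / 37.17
Dose = 0.005580195 Gy

0.0056 Gy


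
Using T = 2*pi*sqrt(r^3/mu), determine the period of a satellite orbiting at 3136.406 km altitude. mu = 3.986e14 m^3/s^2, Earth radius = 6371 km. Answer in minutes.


r = 9507.4060 km = 9.507406e+06 m
T = 2*pi*sqrt(r^3/mu) = 2*pi*sqrt(8.5938174e+20 / 3.986e14)
T = 9225.8052 s = 153.7634 min

153.7634 minutes


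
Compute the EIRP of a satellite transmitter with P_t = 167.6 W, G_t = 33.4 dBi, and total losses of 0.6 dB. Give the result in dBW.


Pt = 167.6 W = 22.2427 dBW
EIRP = Pt_dBW + Gt - losses = 22.2427 + 33.4 - 0.6 = 55.0427 dBW

55.0427 dBW


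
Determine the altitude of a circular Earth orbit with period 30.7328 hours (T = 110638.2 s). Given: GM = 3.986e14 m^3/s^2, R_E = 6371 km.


T = 110638.2 s
r = (mu*T^2/(4*pi^2))^(1/3) = (3.986e14 * 110638.2^2 / (4*pi^2))^(1/3)
r = 4.9811458e+07 m = 49811.4580 km
alt = r - R_E = 49811.4580 - 6371 = 43440.4580 km

43440.4580 km


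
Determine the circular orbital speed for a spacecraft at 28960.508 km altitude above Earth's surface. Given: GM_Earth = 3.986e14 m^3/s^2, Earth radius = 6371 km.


r = R_E + alt = 6371.0 + 28960.508 = 35331.5080 km = 3.5331508e+07 m
v = sqrt(mu/r) = sqrt(3.986e14 / 3.5331508e+07) = 3358.8264 m/s = 3.3588 km/s

3.3588 km/s


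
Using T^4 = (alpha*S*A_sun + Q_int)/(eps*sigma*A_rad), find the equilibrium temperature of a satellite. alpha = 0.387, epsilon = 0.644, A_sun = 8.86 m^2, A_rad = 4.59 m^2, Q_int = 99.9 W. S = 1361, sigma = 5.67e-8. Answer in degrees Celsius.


Numerator = alpha*S*A_sun + Q_int = 0.387*1361*8.86 + 99.9 = 4766.5240 W
Denominator = eps*sigma*A_rad = 0.644*5.67e-8*4.59 = 1.6760293e-07 W/K^4
T^4 = 2.8439383e+10 K^4
T = 410.6578 K = 137.5078 C

137.5078 degrees Celsius


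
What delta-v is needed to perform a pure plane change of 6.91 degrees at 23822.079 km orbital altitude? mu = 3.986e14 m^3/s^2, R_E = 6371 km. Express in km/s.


r = 30193.0790 km = 3.0193079e+07 m
V = sqrt(mu/r) = 3633.4145 m/s
di = 6.91 deg = 0.1206023 rad
dV = 2*V*sin(di/2) = 2*3633.4145*sin(0.06030113)
dV = 437.9325 m/s = 0.4379325 km/s

0.4379 km/s


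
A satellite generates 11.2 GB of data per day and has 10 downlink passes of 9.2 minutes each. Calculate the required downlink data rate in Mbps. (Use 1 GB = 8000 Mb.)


total contact time = 10 * 9.2 * 60 = 5520.0000 s
data = 11.2 GB = 89600.0000 Mb
rate = 89600.0000 / 5520.0000 = 16.2319 Mbps

16.2319 Mbps


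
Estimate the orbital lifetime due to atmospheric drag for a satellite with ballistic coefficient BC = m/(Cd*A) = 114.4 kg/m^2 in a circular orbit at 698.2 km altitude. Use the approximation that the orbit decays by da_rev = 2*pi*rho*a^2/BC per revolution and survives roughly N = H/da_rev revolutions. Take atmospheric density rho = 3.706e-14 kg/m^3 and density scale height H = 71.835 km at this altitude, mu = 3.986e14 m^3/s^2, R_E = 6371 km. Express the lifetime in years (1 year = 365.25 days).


a = R_E + alt = 7069.2000 km = 7.0692e+06 m
da_rev = 2*pi*rho*a^2/BC = 2*pi*3.706e-14*(7.0692e+06)^2/114.4 = 0.101718465 m per revolution
N = H/da_rev = 71835.0000 m / 0.101718465 m = 706213.9624 revolutions
P = 2*pi*sqrt(a^3/mu) = 5915.1617 s
lifetime = N*P = 706213.9624 * 5915.1617 = 4.1773698e+09 s = 48349.1876 days
years = 48349.1876 / 365.25 = 132.3729 years

132.3729 years


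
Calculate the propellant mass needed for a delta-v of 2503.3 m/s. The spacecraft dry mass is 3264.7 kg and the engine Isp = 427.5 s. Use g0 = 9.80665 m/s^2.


ve = Isp * g0 = 427.5 * 9.80665 = 4192.342875 m/s
mass ratio = exp(dv/ve) = exp(2503.3/4192.342875) = 1.81686488
m_prop = m_dry * (mr - 1) = 3264.7 * (1.81686488 - 1)
m_prop = 2666.8188 kg

2666.8188 kg


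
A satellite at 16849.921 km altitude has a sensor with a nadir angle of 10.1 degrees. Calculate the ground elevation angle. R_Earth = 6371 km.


r = R_E + alt = 23220.9210 km
Law of sines in the satellite / Earth-center / ground-point triangle:
  sin(nadir)/R_E = sin(90 + el)/r  =>  cos(el) = (r/R_E)*sin(nadir)
cos(el) = (23220.9210 / 6371.0000) * sin(10.1 deg) = 0.6391739
el = arccos(0.6391739) = 50.2698 deg
(Earth-central angle = 90 - nadir - el = 29.6302 deg)

50.2698 degrees


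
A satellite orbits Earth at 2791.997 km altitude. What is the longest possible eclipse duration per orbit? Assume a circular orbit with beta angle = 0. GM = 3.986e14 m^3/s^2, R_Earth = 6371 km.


r = 9162.9970 km
T = 145.4844 min
Eclipse fraction = arcsin(R_E/r)/pi = arcsin(6371.0000/9162.9970)/pi
= arcsin(0.6952965)/pi = 0.244727
Eclipse duration = 0.244727 * 145.4844 = 35.6039 min

35.6039 minutes


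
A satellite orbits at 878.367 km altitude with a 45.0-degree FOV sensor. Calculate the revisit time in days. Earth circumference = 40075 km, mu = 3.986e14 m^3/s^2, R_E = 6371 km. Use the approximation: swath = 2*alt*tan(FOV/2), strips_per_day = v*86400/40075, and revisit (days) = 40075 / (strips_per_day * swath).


swath = 2*878.367*tan(0.3926991) = 727.6630 km
v = sqrt(mu/r) = 7415.1272 m/s = 7.4151 km/s
strips/day = v*86400/40075 = 7.4151*86400/40075 = 15.9867
coverage/day = strips * swath = 15.9867 * 727.6630 = 11632.9306 km
revisit = 40075 / 11632.9306 = 3.4450 days

3.4450 days


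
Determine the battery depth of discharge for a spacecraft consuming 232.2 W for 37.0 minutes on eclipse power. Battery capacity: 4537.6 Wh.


E_used = P * t / 60 = 232.2 * 37.0 / 60 = 143.1900 Wh
DOD = E_used / E_total * 100 = 143.1900 / 4537.6 * 100
DOD = 3.1556 %

3.1556 %


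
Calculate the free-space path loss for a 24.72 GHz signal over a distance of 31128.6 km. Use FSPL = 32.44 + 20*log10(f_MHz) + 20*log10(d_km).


f = 24.72 GHz = 24720.0000 MHz
d = 31128.6 km
FSPL = 32.44 + 20*log10(24720.0000) + 20*log10(31128.6)
FSPL = 32.44 + 87.8610 + 89.8632
FSPL = 210.1642 dB

210.1642 dB


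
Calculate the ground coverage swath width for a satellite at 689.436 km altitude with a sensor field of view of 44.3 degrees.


FOV = 44.3 deg = 0.7731809 rad
swath = 2 * alt * tan(FOV/2) = 2 * 689.436 * tan(0.3865904)
swath = 2 * 689.436 * 0.4070748
swath = 561.3041 km

561.3041 km


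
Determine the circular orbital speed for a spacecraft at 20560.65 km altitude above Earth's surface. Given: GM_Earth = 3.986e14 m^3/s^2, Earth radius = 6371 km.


r = R_E + alt = 6371.0 + 20560.65 = 26931.6500 km = 2.693165e+07 m
v = sqrt(mu/r) = sqrt(3.986e14 / 2.693165e+07) = 3847.1327 m/s = 3.8471 km/s

3.8471 km/s


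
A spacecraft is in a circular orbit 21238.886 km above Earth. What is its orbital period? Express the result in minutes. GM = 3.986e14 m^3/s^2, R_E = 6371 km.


r = 27609.8860 km = 2.7609886e+07 m
T = 2*pi*sqrt(r^3/mu) = 2*pi*sqrt(2.1047176e+22 / 3.986e14)
T = 45657.0809 s = 760.9513 min

760.9513 minutes


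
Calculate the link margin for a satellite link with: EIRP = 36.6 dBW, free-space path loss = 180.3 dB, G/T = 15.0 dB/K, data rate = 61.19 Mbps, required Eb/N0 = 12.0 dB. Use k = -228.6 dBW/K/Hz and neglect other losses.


C/N0 = EIRP - FSPL + G/T - k = 36.6 - 180.3 + 15.0 - (-228.6)
C/N0 = 99.9000 dB-Hz
R_b = 61.19 Mbps = 6.119e+07 bps -> 10*log10(R_b) = 77.8668 dB-Hz
Eb/N0 = C/N0 - 10*log10(R_b) = 99.9000 - 77.8668 = 22.0332 dB
Margin = Eb/N0 - Eb/N0_req = 22.0332 - 12.0 = 10.0332 dB (link closes)

10.0332 dB


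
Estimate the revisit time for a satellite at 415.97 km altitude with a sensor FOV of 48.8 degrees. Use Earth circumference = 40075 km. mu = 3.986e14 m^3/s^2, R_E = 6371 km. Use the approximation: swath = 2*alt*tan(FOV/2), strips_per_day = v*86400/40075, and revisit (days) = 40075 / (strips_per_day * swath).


swath = 2*415.97*tan(0.4258603) = 377.3847 km
v = sqrt(mu/r) = 7663.5621 m/s = 7.6636 km/s
strips/day = v*86400/40075 = 7.6636*86400/40075 = 16.5223
coverage/day = strips * swath = 16.5223 * 377.3847 = 6235.2692 km
revisit = 40075 / 6235.2692 = 6.4271 days

6.4271 days


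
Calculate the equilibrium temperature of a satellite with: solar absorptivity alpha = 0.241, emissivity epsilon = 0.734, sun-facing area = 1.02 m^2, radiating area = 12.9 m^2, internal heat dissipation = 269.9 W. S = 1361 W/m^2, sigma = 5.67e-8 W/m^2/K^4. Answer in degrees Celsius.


Numerator = alpha*S*A_sun + Q_int = 0.241*1361*1.02 + 269.9 = 604.4610 W
Denominator = eps*sigma*A_rad = 0.734*5.67e-8*12.9 = 5.3686962e-07 W/K^4
T^4 = 1.1258991e+09 K^4
T = 183.1787 K = -89.9713 C

-89.9713 degrees Celsius


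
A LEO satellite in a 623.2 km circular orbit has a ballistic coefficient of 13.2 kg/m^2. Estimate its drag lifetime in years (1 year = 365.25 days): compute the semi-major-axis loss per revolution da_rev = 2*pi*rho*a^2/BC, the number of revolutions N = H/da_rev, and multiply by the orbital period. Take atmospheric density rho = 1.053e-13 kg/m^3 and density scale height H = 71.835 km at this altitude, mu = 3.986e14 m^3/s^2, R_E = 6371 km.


a = R_E + alt = 6994.2000 km = 6.9942e+06 m
da_rev = 2*pi*rho*a^2/BC = 2*pi*1.053e-13*(6.9942e+06)^2/13.2 = 2.451943 m per revolution
N = H/da_rev = 71835.0000 m / 2.451943 m = 29297.1715 revolutions
P = 2*pi*sqrt(a^3/mu) = 5821.2774 s
lifetime = N*P = 29297.1715 * 5821.2774 = 1.7054696e+08 s = 1973.9232 days
years = 1973.9232 / 365.25 = 5.4043 years

5.4043 years


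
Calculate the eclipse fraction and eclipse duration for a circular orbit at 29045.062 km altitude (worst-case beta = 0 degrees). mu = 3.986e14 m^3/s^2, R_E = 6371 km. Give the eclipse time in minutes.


r = 35416.0620 km
T = 1105.5041 min
Eclipse fraction = arcsin(R_E/r)/pi = arcsin(6371.0000/35416.0620)/pi
= arcsin(0.1798901)/pi = 0.05757422
Eclipse duration = 0.05757422 * 1105.5041 = 63.6485 min

63.6485 minutes


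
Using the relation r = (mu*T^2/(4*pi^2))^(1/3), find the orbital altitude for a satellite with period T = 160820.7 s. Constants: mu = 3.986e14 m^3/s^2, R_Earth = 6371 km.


T = 160820.7 s
r = (mu*T^2/(4*pi^2))^(1/3) = (3.986e14 * 160820.7^2 / (4*pi^2))^(1/3)
r = 6.3917604e+07 m = 63917.6037 km
alt = r - R_E = 63917.6037 - 6371 = 57546.6037 km

57546.6037 km


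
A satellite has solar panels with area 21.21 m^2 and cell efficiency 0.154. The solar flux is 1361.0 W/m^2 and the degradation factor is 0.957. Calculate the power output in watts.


P = area * eta * S * degradation
P = 21.21 * 0.154 * 1361.0 * 0.957
P = 4254.3327 W

4254.3327 W


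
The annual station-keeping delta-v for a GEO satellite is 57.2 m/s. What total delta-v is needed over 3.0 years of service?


dV = rate * years = 57.2 * 3.0
dV = 171.6000 m/s

171.6000 m/s


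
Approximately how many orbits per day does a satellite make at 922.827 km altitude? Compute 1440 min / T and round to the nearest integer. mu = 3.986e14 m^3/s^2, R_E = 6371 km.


r = 7.293827e+06 m
T = 2*pi*sqrt(r^3/mu) = 6199.3251 s = 103.3221 min
revs/day = 1440 / 103.3221 = 13.9370
Rounded: 14 revolutions per day

14 revolutions per day


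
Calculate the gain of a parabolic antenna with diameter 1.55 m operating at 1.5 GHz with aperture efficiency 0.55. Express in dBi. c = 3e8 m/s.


lambda = c/f = 3e8 / 1.5e+09 = 0.2000 m
G = eta*(pi*D/lambda)^2 = 0.55*(pi*1.55/0.2000)^2
G = 326.0362 (linear)
G = 10*log10(326.0362) = 25.1327 dBi

25.1327 dBi


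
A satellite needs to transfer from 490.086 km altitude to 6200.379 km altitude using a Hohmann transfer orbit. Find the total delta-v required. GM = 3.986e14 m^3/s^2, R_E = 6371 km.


r1 = 6861.0860 km = 6.861086e+06 m
r2 = 12571.3790 km = 1.2571379e+07 m
dv1 = sqrt(mu/r1)*(sqrt(2*r2/(r1+r2)) - 1) = 1047.8553 m/s
dv2 = sqrt(mu/r2)*(1 - sqrt(2*r1/(r1+r2))) = 899.1105 m/s
total dv = |dv1| + |dv2| = 1047.8553 + 899.1105 = 1946.9658 m/s = 1.9470 km/s

1.9470 km/s


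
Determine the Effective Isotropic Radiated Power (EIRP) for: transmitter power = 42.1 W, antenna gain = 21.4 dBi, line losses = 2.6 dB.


Pt = 42.1 W = 16.2428 dBW
EIRP = Pt_dBW + Gt - losses = 16.2428 + 21.4 - 2.6 = 35.0428 dBW

35.0428 dBW


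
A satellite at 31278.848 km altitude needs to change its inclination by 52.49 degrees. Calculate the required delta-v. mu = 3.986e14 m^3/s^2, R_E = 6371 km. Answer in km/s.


r = 37649.8480 km = 3.7649848e+07 m
V = sqrt(mu/r) = 3253.7714 m/s
di = 52.49 deg = 0.9161233 rad
dV = 2*V*sin(di/2) = 2*3253.7714*sin(0.4580617)
dV = 2877.7032 m/s = 2.8777 km/s

2.8777 km/s


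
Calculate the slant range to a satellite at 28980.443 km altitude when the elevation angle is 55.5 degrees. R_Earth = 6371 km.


h = 28980.443 km, el = 55.5 deg
d = -R_E*sin(el) + sqrt((R_E*sin(el))^2 + 2*R_E*h + h^2)
d = -6371.0000*sin(0.9686577) + sqrt((6371.0000*0.8241262)^2 + 2*6371.0000*28980.443 + 28980.443^2)
d = 29916.2763 km

29916.2763 km


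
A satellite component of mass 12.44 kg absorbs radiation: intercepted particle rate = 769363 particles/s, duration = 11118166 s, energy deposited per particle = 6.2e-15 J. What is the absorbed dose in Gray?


Total energy deposited = rate * time * E_per
  = 769363 * 11118166 * 6.2e-15 = 0.05303421 J
Dose = E_total / mass = 0.05303421 / 12.44
Dose = 0.004263201 Gy

0.0043 Gy


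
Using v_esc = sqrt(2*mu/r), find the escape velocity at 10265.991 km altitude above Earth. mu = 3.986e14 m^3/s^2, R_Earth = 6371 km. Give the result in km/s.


r = 6371.0 + 10265.991 = 16636.9910 km = 1.6636991e+07 m
v_esc = sqrt(2*mu/r) = sqrt(2*3.986e14 / 1.6636991e+07)
v_esc = 6922.2336 m/s = 6.9222 km/s

6.9222 km/s


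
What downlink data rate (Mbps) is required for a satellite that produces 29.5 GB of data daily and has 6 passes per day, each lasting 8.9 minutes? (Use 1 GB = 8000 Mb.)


total contact time = 6 * 8.9 * 60 = 3204.0000 s
data = 29.5 GB = 236000.0000 Mb
rate = 236000.0000 / 3204.0000 = 73.6579 Mbps

73.6579 Mbps


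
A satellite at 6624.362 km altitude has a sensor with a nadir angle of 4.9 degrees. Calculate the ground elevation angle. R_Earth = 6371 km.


r = R_E + alt = 12995.3620 km
Law of sines in the satellite / Earth-center / ground-point triangle:
  sin(nadir)/R_E = sin(90 + el)/r  =>  cos(el) = (r/R_E)*sin(nadir)
cos(el) = (12995.3620 / 6371.0000) * sin(4.9 deg) = 0.1742307
el = arccos(0.1742307) = 79.9661 deg
(Earth-central angle = 90 - nadir - el = 5.1339 deg)

79.9661 degrees


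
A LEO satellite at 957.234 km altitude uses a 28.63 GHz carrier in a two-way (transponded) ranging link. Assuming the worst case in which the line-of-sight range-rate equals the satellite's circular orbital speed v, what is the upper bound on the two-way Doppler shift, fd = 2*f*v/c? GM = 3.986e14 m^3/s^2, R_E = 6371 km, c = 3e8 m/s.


r = 7.328234e+06 m
v = sqrt(mu/r) = 7375.1182 m/s (worst-case radial velocity)
f = 28.63 GHz = 2.863e+10 Hz
fd = 2*f*v/c = 2*2.863e+10*7375.1182/3.0e+08
fd = 1.4076642e+06 Hz

1.4077e+06 Hz


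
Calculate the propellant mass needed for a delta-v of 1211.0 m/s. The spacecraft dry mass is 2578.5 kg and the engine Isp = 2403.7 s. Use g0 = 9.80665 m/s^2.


ve = Isp * g0 = 2403.7 * 9.80665 = 23572.244605 m/s
mass ratio = exp(dv/ve) = exp(1211.0/23572.244605) = 1.05271651
m_prop = m_dry * (mr - 1) = 2578.5 * (1.05271651 - 1)
m_prop = 135.9295 kg

135.9295 kg


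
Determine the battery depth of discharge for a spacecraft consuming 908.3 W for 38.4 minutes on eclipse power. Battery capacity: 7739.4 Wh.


E_used = P * t / 60 = 908.3 * 38.4 / 60 = 581.3120 Wh
DOD = E_used / E_total * 100 = 581.3120 / 7739.4 * 100
DOD = 7.5111 %

7.5111 %


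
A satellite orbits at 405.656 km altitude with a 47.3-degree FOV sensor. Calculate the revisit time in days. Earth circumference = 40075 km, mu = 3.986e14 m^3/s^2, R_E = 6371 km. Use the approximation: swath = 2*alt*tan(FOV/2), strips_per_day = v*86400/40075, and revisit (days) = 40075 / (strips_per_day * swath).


swath = 2*405.656*tan(0.4127704) = 355.2970 km
v = sqrt(mu/r) = 7669.3918 m/s = 7.6694 km/s
strips/day = v*86400/40075 = 7.6694*86400/40075 = 16.5349
coverage/day = strips * swath = 16.5349 * 355.2970 = 5874.7938 km
revisit = 40075 / 5874.7938 = 6.8215 days

6.8215 days


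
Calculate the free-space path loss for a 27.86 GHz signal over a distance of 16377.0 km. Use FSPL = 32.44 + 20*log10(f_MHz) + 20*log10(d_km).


f = 27.86 GHz = 27860.0000 MHz
d = 16377.0 km
FSPL = 32.44 + 20*log10(27860.0000) + 20*log10(16377.0)
FSPL = 32.44 + 88.8996 + 84.2847
FSPL = 205.6243 dB

205.6243 dB


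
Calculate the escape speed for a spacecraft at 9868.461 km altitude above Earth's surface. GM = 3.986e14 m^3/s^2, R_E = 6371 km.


r = 6371.0 + 9868.461 = 16239.4610 km = 1.6239461e+07 m
v_esc = sqrt(2*mu/r) = sqrt(2*3.986e14 / 1.6239461e+07)
v_esc = 7006.4470 m/s = 7.0064 km/s

7.0064 km/s


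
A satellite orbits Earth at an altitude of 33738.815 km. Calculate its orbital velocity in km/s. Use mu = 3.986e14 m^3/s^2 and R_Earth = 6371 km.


r = R_E + alt = 6371.0 + 33738.815 = 40109.8150 km = 4.0109815e+07 m
v = sqrt(mu/r) = sqrt(3.986e14 / 4.0109815e+07) = 3152.4145 m/s = 3.1524 km/s

3.1524 km/s


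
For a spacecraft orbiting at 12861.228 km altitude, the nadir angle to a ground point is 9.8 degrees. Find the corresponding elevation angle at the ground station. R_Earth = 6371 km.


r = R_E + alt = 19232.2280 km
Law of sines in the satellite / Earth-center / ground-point triangle:
  sin(nadir)/R_E = sin(90 + el)/r  =>  cos(el) = (r/R_E)*sin(nadir)
cos(el) = (19232.2280 / 6371.0000) * sin(9.8 deg) = 0.5138138
el = arccos(0.5138138) = 59.0818 deg
(Earth-central angle = 90 - nadir - el = 21.1182 deg)

59.0818 degrees


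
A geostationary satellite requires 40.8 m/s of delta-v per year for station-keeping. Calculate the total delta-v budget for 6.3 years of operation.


dV = rate * years = 40.8 * 6.3
dV = 257.0400 m/s

257.0400 m/s


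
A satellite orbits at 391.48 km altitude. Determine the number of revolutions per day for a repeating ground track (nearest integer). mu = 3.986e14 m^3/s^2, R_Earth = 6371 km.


r = 6.76248e+06 m
T = 2*pi*sqrt(r^3/mu) = 5534.3958 s = 92.2399 min
revs/day = 1440 / 92.2399 = 15.6115
Rounded: 16 revolutions per day

16 revolutions per day


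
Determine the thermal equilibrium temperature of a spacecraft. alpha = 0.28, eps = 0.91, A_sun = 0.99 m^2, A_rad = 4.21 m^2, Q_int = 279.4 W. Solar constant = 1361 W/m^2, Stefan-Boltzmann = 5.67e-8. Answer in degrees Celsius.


Numerator = alpha*S*A_sun + Q_int = 0.28*1361*0.99 + 279.4 = 656.6692 W
Denominator = eps*sigma*A_rad = 0.91*5.67e-8*4.21 = 2.1722337e-07 W/K^4
T^4 = 3.0230136e+09 K^4
T = 234.4823 K = -38.6677 C

-38.6677 degrees Celsius


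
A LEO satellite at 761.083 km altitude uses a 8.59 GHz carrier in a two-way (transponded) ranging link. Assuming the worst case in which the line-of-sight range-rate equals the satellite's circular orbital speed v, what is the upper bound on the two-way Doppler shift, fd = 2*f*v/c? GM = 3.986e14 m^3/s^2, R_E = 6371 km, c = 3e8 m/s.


r = 7.132083e+06 m
v = sqrt(mu/r) = 7475.8478 m/s (worst-case radial velocity)
f = 8.59 GHz = 8.59e+09 Hz
fd = 2*f*v/c = 2*8.59e+09*7475.8478/3.0e+08
fd = 428116.8858 Hz

428116.8858 Hz


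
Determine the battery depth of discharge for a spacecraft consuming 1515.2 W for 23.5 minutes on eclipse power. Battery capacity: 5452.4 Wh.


E_used = P * t / 60 = 1515.2 * 23.5 / 60 = 593.4533 Wh
DOD = E_used / E_total * 100 = 593.4533 / 5452.4 * 100
DOD = 10.8843 %

10.8843 %


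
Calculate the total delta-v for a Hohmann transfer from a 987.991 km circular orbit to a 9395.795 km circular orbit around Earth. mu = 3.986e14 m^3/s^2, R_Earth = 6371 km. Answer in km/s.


r1 = 7358.9910 km = 7.358991e+06 m
r2 = 15766.7950 km = 1.5766795e+07 m
dv1 = sqrt(mu/r1)*(sqrt(2*r2/(r1+r2)) - 1) = 1234.3620 m/s
dv2 = sqrt(mu/r2)*(1 - sqrt(2*r1/(r1+r2))) = 1016.8331 m/s
total dv = |dv1| + |dv2| = 1234.3620 + 1016.8331 = 2251.1951 m/s = 2.2512 km/s

2.2512 km/s


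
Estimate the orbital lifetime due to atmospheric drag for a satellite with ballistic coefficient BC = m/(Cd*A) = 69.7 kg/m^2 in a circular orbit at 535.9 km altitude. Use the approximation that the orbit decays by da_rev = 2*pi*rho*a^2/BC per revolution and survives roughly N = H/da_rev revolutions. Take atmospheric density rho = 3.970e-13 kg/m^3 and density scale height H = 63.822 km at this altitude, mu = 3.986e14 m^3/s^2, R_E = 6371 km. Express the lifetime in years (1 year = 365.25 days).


a = R_E + alt = 6906.9000 km = 6.9069e+06 m
da_rev = 2*pi*rho*a^2/BC = 2*pi*3.970e-13*(6.9069e+06)^2/69.7 = 1.707277 m per revolution
N = H/da_rev = 63822.0000 m / 1.707277 m = 37382.3394 revolutions
P = 2*pi*sqrt(a^3/mu) = 5712.6284 s
lifetime = N*P = 37382.3394 * 5712.6284 = 2.1355141e+08 s = 2471.6599 days
years = 2471.6599 / 365.25 = 6.7670 years

6.7670 years


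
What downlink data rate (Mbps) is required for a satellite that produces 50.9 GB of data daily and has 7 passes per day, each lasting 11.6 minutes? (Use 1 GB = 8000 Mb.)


total contact time = 7 * 11.6 * 60 = 4872.0000 s
data = 50.9 GB = 407200.0000 Mb
rate = 407200.0000 / 4872.0000 = 83.5796 Mbps

83.5796 Mbps


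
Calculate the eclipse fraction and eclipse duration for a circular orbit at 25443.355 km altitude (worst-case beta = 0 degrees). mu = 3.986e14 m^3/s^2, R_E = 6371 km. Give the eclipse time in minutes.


r = 31814.3550 km
T = 941.2276 min
Eclipse fraction = arcsin(R_E/r)/pi = arcsin(6371.0000/31814.3550)/pi
= arcsin(0.2002555)/pi = 0.06417723
Eclipse duration = 0.06417723 * 941.2276 = 60.4054 min

60.4054 minutes


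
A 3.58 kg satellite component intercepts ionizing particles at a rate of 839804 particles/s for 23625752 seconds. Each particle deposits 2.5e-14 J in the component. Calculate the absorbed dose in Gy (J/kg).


Total energy deposited = rate * time * E_per
  = 839804 * 23625752 * 2.5e-14 = 0.496025 J
Dose = E_total / mass = 0.496025 / 3.58
Dose = 0.1385545 Gy

0.1386 Gy


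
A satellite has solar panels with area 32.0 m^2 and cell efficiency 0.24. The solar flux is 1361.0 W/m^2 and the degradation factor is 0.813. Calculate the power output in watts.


P = area * eta * S * degradation
P = 32.0 * 0.24 * 1361.0 * 0.813
P = 8497.8662 W

8497.8662 W


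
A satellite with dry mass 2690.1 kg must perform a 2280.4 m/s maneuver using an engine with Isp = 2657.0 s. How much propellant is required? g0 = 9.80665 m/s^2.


ve = Isp * g0 = 2657.0 * 9.80665 = 26056.269050 m/s
mass ratio = exp(dv/ve) = exp(2280.4/26056.269050) = 1.09146222
m_prop = m_dry * (mr - 1) = 2690.1 * (1.09146222 - 1)
m_prop = 246.0425 kg

246.0425 kg


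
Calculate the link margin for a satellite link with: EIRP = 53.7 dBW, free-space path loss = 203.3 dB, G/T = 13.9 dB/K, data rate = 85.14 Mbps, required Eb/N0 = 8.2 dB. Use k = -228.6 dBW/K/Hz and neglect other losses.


C/N0 = EIRP - FSPL + G/T - k = 53.7 - 203.3 + 13.9 - (-228.6)
C/N0 = 92.9000 dB-Hz
R_b = 85.14 Mbps = 8.514e+07 bps -> 10*log10(R_b) = 79.3013 dB-Hz
Eb/N0 = C/N0 - 10*log10(R_b) = 92.9000 - 79.3013 = 13.5987 dB
Margin = Eb/N0 - Eb/N0_req = 13.5987 - 8.2 = 5.3987 dB (link closes)

5.3987 dB


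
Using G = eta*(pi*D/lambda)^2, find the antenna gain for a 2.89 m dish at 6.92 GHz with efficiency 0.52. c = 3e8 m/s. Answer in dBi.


lambda = c/f = 3e8 / 6.92e+09 = 0.0433526 m
G = eta*(pi*D/lambda)^2 = 0.52*(pi*2.89/0.0433526)^2
G = 22807.0153 (linear)
G = 10*log10(22807.0153) = 43.5807 dBi

43.5807 dBi


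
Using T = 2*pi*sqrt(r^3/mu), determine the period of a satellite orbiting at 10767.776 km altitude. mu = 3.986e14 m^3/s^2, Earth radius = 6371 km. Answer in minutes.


r = 17138.7760 km = 1.7138776e+07 m
T = 2*pi*sqrt(r^3/mu) = 2*pi*sqrt(5.0343037e+21 / 3.986e14)
T = 22329.5991 s = 372.1600 min

372.1600 minutes


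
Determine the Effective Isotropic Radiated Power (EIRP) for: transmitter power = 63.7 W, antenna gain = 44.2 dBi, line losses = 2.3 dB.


Pt = 63.7 W = 18.0414 dBW
EIRP = Pt_dBW + Gt - losses = 18.0414 + 44.2 - 2.3 = 59.9414 dBW

59.9414 dBW


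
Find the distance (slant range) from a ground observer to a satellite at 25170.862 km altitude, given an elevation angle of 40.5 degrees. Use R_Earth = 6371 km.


h = 25170.862 km, el = 40.5 deg
d = -R_E*sin(el) + sqrt((R_E*sin(el))^2 + 2*R_E*h + h^2)
d = -6371.0000*sin(0.7068583) + sqrt((6371.0000*0.649448)^2 + 2*6371.0000*25170.862 + 25170.862^2)
d = 27029.9687 km

27029.9687 km


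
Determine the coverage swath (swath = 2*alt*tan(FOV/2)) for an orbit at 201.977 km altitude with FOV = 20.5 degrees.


FOV = 20.5 deg = 0.3577925 rad
swath = 2 * alt * tan(FOV/2) = 2 * 201.977 * tan(0.1788962)
swath = 2 * 201.977 * 0.1808295
swath = 73.0468 km

73.0468 km


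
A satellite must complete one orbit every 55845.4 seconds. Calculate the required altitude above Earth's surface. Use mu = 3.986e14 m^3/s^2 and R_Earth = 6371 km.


T = 55845.4 s
r = (mu*T^2/(4*pi^2))^(1/3) = (3.986e14 * 55845.4^2 / (4*pi^2))^(1/3)
r = 3.1577964e+07 m = 31577.9638 km
alt = r - R_E = 31577.9638 - 6371 = 25206.9638 km

25206.9638 km


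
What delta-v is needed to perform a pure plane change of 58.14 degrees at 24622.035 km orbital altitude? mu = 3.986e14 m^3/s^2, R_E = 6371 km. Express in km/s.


r = 30993.0350 km = 3.0993035e+07 m
V = sqrt(mu/r) = 3586.2172 m/s
di = 58.14 deg = 1.0147 rad
dV = 2*V*sin(di/2) = 2*3586.2172*sin(0.5073672)
dV = 3484.9267 m/s = 3.4849 km/s

3.4849 km/s


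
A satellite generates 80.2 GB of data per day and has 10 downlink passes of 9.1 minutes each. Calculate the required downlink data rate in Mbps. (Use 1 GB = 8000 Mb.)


total contact time = 10 * 9.1 * 60 = 5460.0000 s
data = 80.2 GB = 641600.0000 Mb
rate = 641600.0000 / 5460.0000 = 117.5092 Mbps

117.5092 Mbps


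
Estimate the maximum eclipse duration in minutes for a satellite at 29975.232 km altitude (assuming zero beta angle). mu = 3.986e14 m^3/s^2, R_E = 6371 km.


r = 36346.2320 km
T = 1149.3414 min
Eclipse fraction = arcsin(R_E/r)/pi = arcsin(6371.0000/36346.2320)/pi
= arcsin(0.1752864)/pi = 0.05608514
Eclipse duration = 0.05608514 * 1149.3414 = 64.4610 min

64.4610 minutes


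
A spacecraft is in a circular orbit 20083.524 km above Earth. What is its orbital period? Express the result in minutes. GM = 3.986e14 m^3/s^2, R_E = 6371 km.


r = 26454.5240 km = 2.6454524e+07 m
T = 2*pi*sqrt(r^3/mu) = 2*pi*sqrt(1.8513983e+22 / 3.986e14)
T = 42821.4283 s = 713.6905 min

713.6905 minutes


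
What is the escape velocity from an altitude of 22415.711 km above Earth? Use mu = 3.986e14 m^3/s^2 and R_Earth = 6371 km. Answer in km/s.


r = 6371.0 + 22415.711 = 28786.7110 km = 2.8786711e+07 m
v_esc = sqrt(2*mu/r) = sqrt(2*3.986e14 / 2.8786711e+07)
v_esc = 5262.4456 m/s = 5.2624 km/s

5.2624 km/s


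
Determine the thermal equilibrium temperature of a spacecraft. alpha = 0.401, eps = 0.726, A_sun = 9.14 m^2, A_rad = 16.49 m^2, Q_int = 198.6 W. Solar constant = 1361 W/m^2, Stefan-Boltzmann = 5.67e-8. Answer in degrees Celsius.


Numerator = alpha*S*A_sun + Q_int = 0.401*1361*9.14 + 198.6 = 5186.8555 W
Denominator = eps*sigma*A_rad = 0.726*5.67e-8*16.49 = 6.7879766e-07 W/K^4
T^4 = 7.6412396e+09 K^4
T = 295.6589 K = 22.5089 C

22.5089 degrees Celsius


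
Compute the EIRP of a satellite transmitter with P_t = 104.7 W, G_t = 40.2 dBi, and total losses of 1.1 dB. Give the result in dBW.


Pt = 104.7 W = 20.1995 dBW
EIRP = Pt_dBW + Gt - losses = 20.1995 + 40.2 - 1.1 = 59.2995 dBW

59.2995 dBW


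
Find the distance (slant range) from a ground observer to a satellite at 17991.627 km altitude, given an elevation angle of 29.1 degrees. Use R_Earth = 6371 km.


h = 17991.627 km, el = 29.1 deg
d = -R_E*sin(el) + sqrt((R_E*sin(el))^2 + 2*R_E*h + h^2)
d = -6371.0000*sin(0.5078908) + sqrt((6371.0000*0.4863354)^2 + 2*6371.0000*17991.627 + 17991.627^2)
d = 20619.6580 km

20619.6580 km


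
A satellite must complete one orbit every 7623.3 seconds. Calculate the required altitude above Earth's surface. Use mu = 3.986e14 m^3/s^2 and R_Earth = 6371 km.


T = 7623.3 s
r = (mu*T^2/(4*pi^2))^(1/3) = (3.986e14 * 7623.3^2 / (4*pi^2))^(1/3)
r = 8.3718453e+06 m = 8371.8453 km
alt = r - R_E = 8371.8453 - 6371 = 2000.8453 km

2000.8453 km


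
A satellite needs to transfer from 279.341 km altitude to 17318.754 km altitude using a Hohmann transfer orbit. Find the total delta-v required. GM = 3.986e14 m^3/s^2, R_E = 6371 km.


r1 = 6650.3410 km = 6.650341e+06 m
r2 = 23689.7540 km = 2.3689754e+07 m
dv1 = sqrt(mu/r1)*(sqrt(2*r2/(r1+r2)) - 1) = 1932.7261 m/s
dv2 = sqrt(mu/r2)*(1 - sqrt(2*r1/(r1+r2))) = 1386.0119 m/s
total dv = |dv1| + |dv2| = 1932.7261 + 1386.0119 = 3318.7380 m/s = 3.3187 km/s

3.3187 km/s


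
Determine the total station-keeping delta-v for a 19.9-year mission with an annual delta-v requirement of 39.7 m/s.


dV = rate * years = 39.7 * 19.9
dV = 790.0300 m/s

790.0300 m/s


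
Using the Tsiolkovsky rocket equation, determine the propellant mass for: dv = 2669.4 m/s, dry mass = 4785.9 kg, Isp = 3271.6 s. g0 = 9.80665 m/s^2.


ve = Isp * g0 = 3271.6 * 9.80665 = 32083.436140 m/s
mass ratio = exp(dv/ve) = exp(2669.4/32083.436140) = 1.08676111
m_prop = m_dry * (mr - 1) = 4785.9 * (1.08676111 - 1)
m_prop = 415.2300 kg

415.2300 kg


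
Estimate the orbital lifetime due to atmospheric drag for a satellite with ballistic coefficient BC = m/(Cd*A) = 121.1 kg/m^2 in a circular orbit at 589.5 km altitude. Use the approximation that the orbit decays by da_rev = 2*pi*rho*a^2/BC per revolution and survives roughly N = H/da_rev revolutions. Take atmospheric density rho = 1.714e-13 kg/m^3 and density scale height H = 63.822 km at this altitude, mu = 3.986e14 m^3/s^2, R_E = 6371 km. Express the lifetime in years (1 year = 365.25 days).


a = R_E + alt = 6960.5000 km = 6.9605e+06 m
da_rev = 2*pi*rho*a^2/BC = 2*pi*1.714e-13*(6.9605e+06)^2/121.1 = 0.430851311 m per revolution
N = H/da_rev = 63822.0000 m / 0.430851311 m = 148129.9892 revolutions
P = 2*pi*sqrt(a^3/mu) = 5779.2553 s
lifetime = N*P = 148129.9892 * 5779.2553 = 8.5608102e+08 s = 9908.3452 days
years = 9908.3452 / 365.25 = 27.1276 years

27.1276 years


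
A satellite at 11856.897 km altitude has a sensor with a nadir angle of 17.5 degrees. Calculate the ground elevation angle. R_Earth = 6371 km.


r = R_E + alt = 18227.8970 km
Law of sines in the satellite / Earth-center / ground-point triangle:
  sin(nadir)/R_E = sin(90 + el)/r  =>  cos(el) = (r/R_E)*sin(nadir)
cos(el) = (18227.8970 / 6371.0000) * sin(17.5 deg) = 0.8603413
el = arccos(0.8603413) = 30.6451 deg
(Earth-central angle = 90 - nadir - el = 41.8549 deg)

30.6451 degrees


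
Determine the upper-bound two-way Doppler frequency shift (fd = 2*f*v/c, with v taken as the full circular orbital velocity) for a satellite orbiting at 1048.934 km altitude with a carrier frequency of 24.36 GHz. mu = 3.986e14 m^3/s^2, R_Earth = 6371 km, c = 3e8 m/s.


r = 7.419934e+06 m
v = sqrt(mu/r) = 7329.4034 m/s (worst-case radial velocity)
f = 24.36 GHz = 2.436e+10 Hz
fd = 2*f*v/c = 2*2.436e+10*7329.4034/3.0e+08
fd = 1.1902951e+06 Hz

1.1903e+06 Hz


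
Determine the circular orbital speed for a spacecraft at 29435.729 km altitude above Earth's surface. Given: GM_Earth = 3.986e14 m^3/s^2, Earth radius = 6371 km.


r = R_E + alt = 6371.0 + 29435.729 = 35806.7290 km = 3.5806729e+07 m
v = sqrt(mu/r) = sqrt(3.986e14 / 3.5806729e+07) = 3336.4631 m/s = 3.3365 km/s

3.3365 km/s


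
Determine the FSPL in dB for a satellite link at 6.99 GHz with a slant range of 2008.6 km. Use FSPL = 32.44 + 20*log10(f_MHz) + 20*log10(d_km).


f = 6.99 GHz = 6990.0000 MHz
d = 2008.6 km
FSPL = 32.44 + 20*log10(6990.0000) + 20*log10(2008.6)
FSPL = 32.44 + 76.8895 + 66.0579
FSPL = 175.3874 dB

175.3874 dB


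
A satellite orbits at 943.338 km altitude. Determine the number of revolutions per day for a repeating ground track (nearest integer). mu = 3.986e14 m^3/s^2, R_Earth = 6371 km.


r = 7.314338e+06 m
T = 2*pi*sqrt(r^3/mu) = 6225.4931 s = 103.7582 min
revs/day = 1440 / 103.7582 = 13.8784
Rounded: 14 revolutions per day

14 revolutions per day


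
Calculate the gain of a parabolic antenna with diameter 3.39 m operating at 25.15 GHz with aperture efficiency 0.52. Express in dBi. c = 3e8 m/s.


lambda = c/f = 3e8 / 2.515e+10 = 0.01192843 m
G = eta*(pi*D/lambda)^2 = 0.52*(pi*3.39/0.01192843)^2
G = 414510.8995 (linear)
G = 10*log10(414510.8995) = 56.1754 dBi

56.1754 dBi


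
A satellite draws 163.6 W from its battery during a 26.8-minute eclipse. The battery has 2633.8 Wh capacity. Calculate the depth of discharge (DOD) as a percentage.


E_used = P * t / 60 = 163.6 * 26.8 / 60 = 73.0747 Wh
DOD = E_used / E_total * 100 = 73.0747 / 2633.8 * 100
DOD = 2.7745 %

2.7745 %


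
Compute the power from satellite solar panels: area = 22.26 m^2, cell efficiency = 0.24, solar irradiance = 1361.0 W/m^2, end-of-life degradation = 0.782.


P = area * eta * S * degradation
P = 22.26 * 0.24 * 1361.0 * 0.782
P = 5685.9270 W

5685.9270 W


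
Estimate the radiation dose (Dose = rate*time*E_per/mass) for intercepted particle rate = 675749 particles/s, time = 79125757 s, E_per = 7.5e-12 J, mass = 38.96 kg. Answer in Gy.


Total energy deposited = rate * time * E_per
  = 675749 * 79125757 * 7.5e-12 = 401.0186 J
Dose = E_total / mass = 401.0186 / 38.96
Dose = 10.2931 Gy

10.2931 Gy


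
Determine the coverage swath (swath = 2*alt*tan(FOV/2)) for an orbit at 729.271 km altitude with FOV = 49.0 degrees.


FOV = 49.0 deg = 0.8552113 rad
swath = 2 * alt * tan(FOV/2) = 2 * 729.271 * tan(0.4276057)
swath = 2 * 729.271 * 0.4557263
swath = 664.6959 km

664.6959 km


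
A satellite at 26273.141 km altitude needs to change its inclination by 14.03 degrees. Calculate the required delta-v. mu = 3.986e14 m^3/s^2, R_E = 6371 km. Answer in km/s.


r = 32644.1410 km = 3.2644141e+07 m
V = sqrt(mu/r) = 3494.3470 m/s
di = 14.03 deg = 0.2448697 rad
dV = 2*V*sin(di/2) = 2*3494.3470*sin(0.1224348)
dV = 853.5235 m/s = 0.8535235 km/s

0.8535 km/s


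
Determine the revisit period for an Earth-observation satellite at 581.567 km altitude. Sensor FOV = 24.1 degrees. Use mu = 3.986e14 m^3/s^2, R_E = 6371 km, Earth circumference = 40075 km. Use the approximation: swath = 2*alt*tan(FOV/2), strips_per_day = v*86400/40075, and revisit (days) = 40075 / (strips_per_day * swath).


swath = 2*581.567*tan(0.2103122) = 248.2928 km
v = sqrt(mu/r) = 7571.7463 m/s = 7.5717 km/s
strips/day = v*86400/40075 = 7.5717*86400/40075 = 16.3244
coverage/day = strips * swath = 16.3244 * 248.2928 = 4053.2228 km
revisit = 40075 / 4053.2228 = 9.8872 days

9.8872 days


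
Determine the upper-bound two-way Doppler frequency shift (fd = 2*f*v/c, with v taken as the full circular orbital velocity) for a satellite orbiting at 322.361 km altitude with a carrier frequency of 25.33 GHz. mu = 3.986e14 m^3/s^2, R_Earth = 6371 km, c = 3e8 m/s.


r = 6.693361e+06 m
v = sqrt(mu/r) = 7716.9649 m/s (worst-case radial velocity)
f = 25.33 GHz = 2.533e+10 Hz
fd = 2*f*v/c = 2*2.533e+10*7716.9649/3.0e+08
fd = 1.3031381e+06 Hz

1.3031e+06 Hz


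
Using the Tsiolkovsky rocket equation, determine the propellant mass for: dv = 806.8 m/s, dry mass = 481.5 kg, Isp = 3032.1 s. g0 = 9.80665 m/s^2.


ve = Isp * g0 = 3032.1 * 9.80665 = 29734.743465 m/s
mass ratio = exp(dv/ve) = exp(806.8/29734.743465) = 1.02750470
m_prop = m_dry * (mr - 1) = 481.5 * (1.02750470 - 1)
m_prop = 13.2435 kg

13.2435 kg


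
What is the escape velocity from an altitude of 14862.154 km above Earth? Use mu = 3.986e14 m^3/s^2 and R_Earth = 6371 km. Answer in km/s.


r = 6371.0 + 14862.154 = 21233.1540 km = 2.1233154e+07 m
v_esc = sqrt(2*mu/r) = sqrt(2*3.986e14 / 2.1233154e+07)
v_esc = 6127.4022 m/s = 6.1274 km/s

6.1274 km/s


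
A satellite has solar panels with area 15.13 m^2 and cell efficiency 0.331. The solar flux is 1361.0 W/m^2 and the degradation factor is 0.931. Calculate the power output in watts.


P = area * eta * S * degradation
P = 15.13 * 0.331 * 1361.0 * 0.931
P = 6345.6297 W

6345.6297 W


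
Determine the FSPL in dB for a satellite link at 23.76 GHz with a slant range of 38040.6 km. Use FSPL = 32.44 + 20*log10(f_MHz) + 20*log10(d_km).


f = 23.76 GHz = 23760.0000 MHz
d = 38040.6 km
FSPL = 32.44 + 20*log10(23760.0000) + 20*log10(38040.6)
FSPL = 32.44 + 87.5169 + 91.6049
FSPL = 211.5619 dB

211.5619 dB


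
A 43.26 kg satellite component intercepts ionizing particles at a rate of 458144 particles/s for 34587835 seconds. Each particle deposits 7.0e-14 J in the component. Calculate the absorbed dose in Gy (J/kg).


Total energy deposited = rate * time * E_per
  = 458144 * 34587835 * 7.0e-14 = 1.1092 J
Dose = E_total / mass = 1.1092 / 43.26
Dose = 0.02564112 Gy

0.0256 Gy


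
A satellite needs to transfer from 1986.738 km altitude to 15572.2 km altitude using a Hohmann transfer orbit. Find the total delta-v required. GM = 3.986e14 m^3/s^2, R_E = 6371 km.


r1 = 8357.7380 km = 8.357738e+06 m
r2 = 21943.2000 km = 2.19432e+07 m
dv1 = sqrt(mu/r1)*(sqrt(2*r2/(r1+r2)) - 1) = 1405.1884 m/s
dv2 = sqrt(mu/r2)*(1 - sqrt(2*r1/(r1+r2))) = 1096.4952 m/s
total dv = |dv1| + |dv2| = 1405.1884 + 1096.4952 = 2501.6836 m/s = 2.5017 km/s

2.5017 km/s


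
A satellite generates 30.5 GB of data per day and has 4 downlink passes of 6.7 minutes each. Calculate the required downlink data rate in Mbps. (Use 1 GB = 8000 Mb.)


total contact time = 4 * 6.7 * 60 = 1608.0000 s
data = 30.5 GB = 244000.0000 Mb
rate = 244000.0000 / 1608.0000 = 151.7413 Mbps

151.7413 Mbps


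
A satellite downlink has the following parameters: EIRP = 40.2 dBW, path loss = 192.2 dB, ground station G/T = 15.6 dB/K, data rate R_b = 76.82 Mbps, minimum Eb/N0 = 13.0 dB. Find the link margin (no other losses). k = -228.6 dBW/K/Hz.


C/N0 = EIRP - FSPL + G/T - k = 40.2 - 192.2 + 15.6 - (-228.6)
C/N0 = 92.2000 dB-Hz
R_b = 76.82 Mbps = 7.682e+07 bps -> 10*log10(R_b) = 78.8547 dB-Hz
Eb/N0 = C/N0 - 10*log10(R_b) = 92.2000 - 78.8547 = 13.3453 dB
Margin = Eb/N0 - Eb/N0_req = 13.3453 - 13.0 = 0.345257 dB (link closes)

0.3453 dB
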